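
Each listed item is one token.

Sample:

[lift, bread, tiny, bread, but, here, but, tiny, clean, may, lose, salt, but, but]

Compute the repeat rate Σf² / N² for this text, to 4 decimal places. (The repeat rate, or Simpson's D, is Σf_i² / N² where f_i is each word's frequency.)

Frequencies: but:4, bread:2, tiny:2, lift:1, here:1, clean:1, may:1, lose:1, salt:1
Σf² = 30; N² = 196
Repeat rate = 30 / 196 = 0.1531

0.1531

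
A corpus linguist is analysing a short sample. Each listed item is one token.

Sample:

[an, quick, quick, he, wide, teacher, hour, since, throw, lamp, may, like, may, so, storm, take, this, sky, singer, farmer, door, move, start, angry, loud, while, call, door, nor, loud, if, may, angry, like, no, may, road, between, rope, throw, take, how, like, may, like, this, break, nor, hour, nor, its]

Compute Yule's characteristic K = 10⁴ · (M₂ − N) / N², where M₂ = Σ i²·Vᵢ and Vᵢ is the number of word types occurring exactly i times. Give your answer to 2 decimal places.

Frequencies: may:5, like:4, nor:3, quick:2, hour:2, throw:2, take:2, this:2, door:2, angry:2, loud:2, an:1, he:1, wide:1, teacher:1, since:1, lamp:1, so:1, storm:1, sky:1, … (14 more, each freq 1)
N = 51. Frequency spectrum: V_1=23, V_2=8, V_3=1, V_4=1, V_5=1
M₂ = 1²·23 + 2²·8 + 3²·1 + 4²·1 + 5²·1 = 105
K = 10000 × (105 − 51) / 51² = 207.61

207.61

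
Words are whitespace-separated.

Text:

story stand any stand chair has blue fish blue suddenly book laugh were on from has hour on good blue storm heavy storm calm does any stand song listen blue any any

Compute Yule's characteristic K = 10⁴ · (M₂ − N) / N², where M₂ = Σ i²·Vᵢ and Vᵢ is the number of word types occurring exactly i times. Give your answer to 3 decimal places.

351.563

Frequencies: any:4, blue:4, stand:3, has:2, on:2, storm:2, story:1, chair:1, fish:1, suddenly:1, book:1, laugh:1, were:1, from:1, hour:1, good:1, heavy:1, calm:1, does:1, song:1, … (1 more, each freq 1)
N = 32. Frequency spectrum: V_1=15, V_2=3, V_3=1, V_4=2
M₂ = 1²·15 + 2²·3 + 3²·1 + 4²·2 = 68
K = 10000 × (68 − 32) / 32² = 351.563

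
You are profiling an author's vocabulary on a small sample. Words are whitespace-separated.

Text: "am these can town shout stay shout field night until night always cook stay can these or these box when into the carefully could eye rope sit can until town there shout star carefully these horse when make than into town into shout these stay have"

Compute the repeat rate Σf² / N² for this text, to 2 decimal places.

Frequencies: these:5, shout:4, can:3, town:3, stay:3, into:3, night:2, until:2, when:2, carefully:2, am:1, field:1, always:1, cook:1, or:1, box:1, the:1, could:1, eye:1, rope:1, … (7 more, each freq 1)
Σf² = 110; N² = 2116
Repeat rate = 110 / 2116 = 0.05

0.05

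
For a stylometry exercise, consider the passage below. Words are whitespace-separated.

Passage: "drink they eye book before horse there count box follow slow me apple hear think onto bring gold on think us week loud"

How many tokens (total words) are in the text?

Tokens: drink, they, eye, book, before, horse, there, count, box, follow, slow, me, apple, hear, think, onto, bring, gold, on, think, us, week, loud
N = 23

23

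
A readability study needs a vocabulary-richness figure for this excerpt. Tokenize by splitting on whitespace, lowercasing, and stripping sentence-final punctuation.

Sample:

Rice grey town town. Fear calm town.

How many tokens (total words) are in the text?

Tokens: rice, grey, town, town, fear, calm, town
N = 7

7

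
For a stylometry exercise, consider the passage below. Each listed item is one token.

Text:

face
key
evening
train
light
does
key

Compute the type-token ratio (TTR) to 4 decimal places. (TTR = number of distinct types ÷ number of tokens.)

N = 7 tokens, V = 6 types.
TTR = V / N = 6 / 7 = 0.8571

0.8571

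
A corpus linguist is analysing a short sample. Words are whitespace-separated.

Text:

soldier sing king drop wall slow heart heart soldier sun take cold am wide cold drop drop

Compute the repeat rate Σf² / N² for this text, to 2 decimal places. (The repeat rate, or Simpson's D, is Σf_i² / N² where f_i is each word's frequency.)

0.10

Frequencies: drop:3, soldier:2, heart:2, cold:2, sing:1, king:1, wall:1, slow:1, sun:1, take:1, am:1, wide:1
Σf² = 29; N² = 289
Repeat rate = 29 / 289 = 0.10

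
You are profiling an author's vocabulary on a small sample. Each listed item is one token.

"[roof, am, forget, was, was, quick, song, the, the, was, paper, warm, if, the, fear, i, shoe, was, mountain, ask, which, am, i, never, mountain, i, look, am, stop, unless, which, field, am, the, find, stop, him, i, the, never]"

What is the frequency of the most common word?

Frequencies: the:5, am:4, was:4, i:4, mountain:2, which:2, never:2, stop:2, roof:1, forget:1, quick:1, song:1, paper:1, warm:1, if:1, fear:1, shoe:1, ask:1, look:1, unless:1, … (3 more, each freq 1)
Most common: 'the' with frequency 5.

5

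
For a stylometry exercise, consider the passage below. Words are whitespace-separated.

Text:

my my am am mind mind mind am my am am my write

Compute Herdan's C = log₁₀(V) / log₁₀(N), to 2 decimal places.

0.54

N = 13, V = 4.
log₁₀(V) = 0.602060, log₁₀(N) = 1.113943
C = 0.602060 / 1.113943 = 0.54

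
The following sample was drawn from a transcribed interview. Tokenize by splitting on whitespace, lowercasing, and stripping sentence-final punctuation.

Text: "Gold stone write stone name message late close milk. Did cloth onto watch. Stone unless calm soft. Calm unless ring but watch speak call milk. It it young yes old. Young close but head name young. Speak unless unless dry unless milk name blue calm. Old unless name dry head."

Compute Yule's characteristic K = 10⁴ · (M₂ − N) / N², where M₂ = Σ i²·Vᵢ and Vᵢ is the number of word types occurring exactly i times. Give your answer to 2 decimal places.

328.00

Frequencies: unless:6, name:4, stone:3, milk:3, calm:3, young:3, close:2, watch:2, but:2, speak:2, it:2, old:2, head:2, dry:2, gold:1, write:1, message:1, late:1, did:1, cloth:1, … (6 more, each freq 1)
N = 50. Frequency spectrum: V_1=12, V_2=8, V_3=4, V_4=1, V_6=1
M₂ = 1²·12 + 2²·8 + 3²·4 + 4²·1 + 6²·1 = 132
K = 10000 × (132 − 50) / 50² = 328.00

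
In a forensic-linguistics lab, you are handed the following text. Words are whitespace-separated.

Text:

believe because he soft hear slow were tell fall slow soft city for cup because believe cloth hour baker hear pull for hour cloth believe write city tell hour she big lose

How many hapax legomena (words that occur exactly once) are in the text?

Frequencies: believe:3, hour:3, because:2, soft:2, hear:2, slow:2, tell:2, city:2, for:2, cloth:2, he:1, were:1, fall:1, cup:1, baker:1, pull:1, write:1, she:1, big:1, lose:1
Hapax (freq=1): baker, big, cup, fall, he, lose, pull, she, were, write

10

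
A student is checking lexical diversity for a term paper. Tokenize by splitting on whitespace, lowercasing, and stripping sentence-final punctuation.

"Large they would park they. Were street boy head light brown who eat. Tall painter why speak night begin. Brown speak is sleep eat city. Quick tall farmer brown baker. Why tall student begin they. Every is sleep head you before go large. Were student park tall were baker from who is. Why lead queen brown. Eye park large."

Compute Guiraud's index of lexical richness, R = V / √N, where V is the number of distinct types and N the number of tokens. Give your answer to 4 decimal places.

N = 59, V = 33.
√N = 7.681146
R = 33 / 7.681146 = 4.2962

4.2962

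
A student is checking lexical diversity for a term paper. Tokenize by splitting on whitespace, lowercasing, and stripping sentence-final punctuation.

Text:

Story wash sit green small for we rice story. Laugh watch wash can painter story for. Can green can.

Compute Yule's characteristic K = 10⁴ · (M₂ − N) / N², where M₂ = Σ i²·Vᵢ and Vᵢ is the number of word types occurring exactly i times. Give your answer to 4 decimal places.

Frequencies: story:3, can:3, wash:2, green:2, for:2, sit:1, small:1, we:1, rice:1, laugh:1, watch:1, painter:1
N = 19. Frequency spectrum: V_1=7, V_2=3, V_3=2
M₂ = 1²·7 + 2²·3 + 3²·2 = 37
K = 10000 × (37 − 19) / 19² = 498.6150

498.6150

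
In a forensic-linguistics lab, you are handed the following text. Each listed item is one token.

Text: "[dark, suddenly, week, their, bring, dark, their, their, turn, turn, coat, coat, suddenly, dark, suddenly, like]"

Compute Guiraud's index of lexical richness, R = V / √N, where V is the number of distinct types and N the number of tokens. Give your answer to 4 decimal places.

2.0000

N = 16, V = 8.
√N = 4.000000
R = 8 / 4.000000 = 2.0000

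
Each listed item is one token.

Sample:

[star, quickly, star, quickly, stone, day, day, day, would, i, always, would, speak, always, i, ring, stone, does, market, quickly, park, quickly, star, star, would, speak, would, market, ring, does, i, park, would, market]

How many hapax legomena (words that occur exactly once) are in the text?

0

Frequencies: would:5, star:4, quickly:4, day:3, i:3, market:3, stone:2, always:2, speak:2, ring:2, does:2, park:2
Hapax (freq=1): (none)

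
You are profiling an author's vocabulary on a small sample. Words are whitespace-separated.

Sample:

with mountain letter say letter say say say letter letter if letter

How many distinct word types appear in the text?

Distinct types: {if, letter, mountain, say, with}
V = 5

5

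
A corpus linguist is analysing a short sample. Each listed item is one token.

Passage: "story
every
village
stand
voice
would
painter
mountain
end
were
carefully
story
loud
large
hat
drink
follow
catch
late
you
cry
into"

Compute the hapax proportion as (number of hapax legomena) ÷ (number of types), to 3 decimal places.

0.952

Frequencies: story:2, every:1, village:1, stand:1, voice:1, would:1, painter:1, mountain:1, end:1, were:1, carefully:1, loud:1, large:1, hat:1, drink:1, follow:1, catch:1, late:1, you:1, cry:1, … (1 more, each freq 1)
Hapax count = 20; type count = 21.
Ratio = 20 / 21 = 0.952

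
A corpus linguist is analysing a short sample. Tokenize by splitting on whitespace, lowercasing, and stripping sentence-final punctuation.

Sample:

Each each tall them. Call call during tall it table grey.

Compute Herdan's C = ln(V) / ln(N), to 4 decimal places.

N = 11, V = 8.
ln(V) = 2.079442, ln(N) = 2.397895
C = 2.079442 / 2.397895 = 0.8672

0.8672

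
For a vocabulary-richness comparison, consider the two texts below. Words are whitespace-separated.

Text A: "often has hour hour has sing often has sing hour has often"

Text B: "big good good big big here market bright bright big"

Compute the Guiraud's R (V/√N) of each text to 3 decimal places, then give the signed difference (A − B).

A: V=4, N=12, R=1.155
B: V=5, N=10, R=1.581
Difference = 1.155 − 1.581 = -0.426

-0.426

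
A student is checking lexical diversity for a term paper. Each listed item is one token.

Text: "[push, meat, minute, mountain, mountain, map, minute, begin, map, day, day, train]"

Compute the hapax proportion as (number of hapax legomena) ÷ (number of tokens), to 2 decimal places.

Frequencies: minute:2, mountain:2, map:2, day:2, push:1, meat:1, begin:1, train:1
Hapax count = 4; token count = 12.
Ratio = 4 / 12 = 0.33

0.33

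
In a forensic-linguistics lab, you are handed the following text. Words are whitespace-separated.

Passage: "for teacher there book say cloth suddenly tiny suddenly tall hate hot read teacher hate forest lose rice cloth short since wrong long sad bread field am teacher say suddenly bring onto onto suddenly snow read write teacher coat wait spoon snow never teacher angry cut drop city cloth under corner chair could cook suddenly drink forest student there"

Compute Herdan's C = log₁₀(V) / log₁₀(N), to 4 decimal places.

N = 59, V = 42.
log₁₀(V) = 1.623249, log₁₀(N) = 1.770852
C = 1.623249 / 1.770852 = 0.9166

0.9166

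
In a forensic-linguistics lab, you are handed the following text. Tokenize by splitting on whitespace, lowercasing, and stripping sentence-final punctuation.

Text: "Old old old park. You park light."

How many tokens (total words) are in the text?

Tokens: old, old, old, park, you, park, light
N = 7

7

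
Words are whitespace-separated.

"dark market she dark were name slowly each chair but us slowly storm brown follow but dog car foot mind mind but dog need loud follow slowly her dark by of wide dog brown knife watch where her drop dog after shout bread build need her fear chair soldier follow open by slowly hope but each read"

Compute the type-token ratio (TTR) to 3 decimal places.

N = 57 tokens, V = 36 types.
TTR = V / N = 36 / 57 = 0.632

0.632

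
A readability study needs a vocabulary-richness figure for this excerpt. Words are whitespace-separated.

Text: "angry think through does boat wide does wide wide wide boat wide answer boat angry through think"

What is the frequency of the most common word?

5

Frequencies: wide:5, boat:3, angry:2, think:2, through:2, does:2, answer:1
Most common: 'wide' with frequency 5.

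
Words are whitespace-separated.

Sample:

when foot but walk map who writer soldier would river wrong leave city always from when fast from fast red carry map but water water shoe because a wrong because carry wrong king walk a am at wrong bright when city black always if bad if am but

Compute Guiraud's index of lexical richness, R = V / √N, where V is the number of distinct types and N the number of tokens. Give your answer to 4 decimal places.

N = 48, V = 29.
√N = 6.928203
R = 29 / 6.928203 = 4.1858

4.1858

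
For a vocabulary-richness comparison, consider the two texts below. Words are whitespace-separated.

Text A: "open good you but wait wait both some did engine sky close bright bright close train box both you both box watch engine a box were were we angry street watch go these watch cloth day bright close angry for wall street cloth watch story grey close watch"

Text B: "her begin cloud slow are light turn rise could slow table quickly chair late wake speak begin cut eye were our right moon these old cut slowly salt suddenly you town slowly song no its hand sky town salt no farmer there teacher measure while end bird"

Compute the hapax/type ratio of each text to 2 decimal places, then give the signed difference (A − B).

A: hapax=16, V=28, ratio=0.57
B: hapax=33, V=40, ratio=0.83
Difference = 0.57 − 0.83 = -0.26

-0.26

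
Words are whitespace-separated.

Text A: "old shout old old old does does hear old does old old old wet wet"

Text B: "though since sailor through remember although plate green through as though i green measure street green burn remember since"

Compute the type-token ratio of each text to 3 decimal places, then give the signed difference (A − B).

TTR(A) = 5/15 = 0.333
TTR(B) = 13/19 = 0.684
Difference = 0.333 − 0.684 = -0.351

-0.351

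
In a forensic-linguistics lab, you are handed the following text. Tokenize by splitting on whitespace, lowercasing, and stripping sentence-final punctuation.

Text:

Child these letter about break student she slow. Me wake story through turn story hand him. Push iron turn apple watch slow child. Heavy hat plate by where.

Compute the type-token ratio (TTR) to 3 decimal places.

N = 28 tokens, V = 24 types.
TTR = V / N = 24 / 28 = 0.857

0.857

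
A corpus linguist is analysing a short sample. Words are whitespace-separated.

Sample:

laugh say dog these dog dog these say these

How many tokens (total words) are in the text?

9

Tokens: laugh, say, dog, these, dog, dog, these, say, these
N = 9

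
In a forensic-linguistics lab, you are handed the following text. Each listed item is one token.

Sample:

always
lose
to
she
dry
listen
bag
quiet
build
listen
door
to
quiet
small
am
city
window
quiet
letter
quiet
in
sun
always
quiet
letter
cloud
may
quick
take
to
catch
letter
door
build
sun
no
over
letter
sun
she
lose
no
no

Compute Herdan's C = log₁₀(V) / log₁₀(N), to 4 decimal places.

0.8450

N = 43, V = 24.
log₁₀(V) = 1.380211, log₁₀(N) = 1.633468
C = 1.380211 / 1.633468 = 0.8450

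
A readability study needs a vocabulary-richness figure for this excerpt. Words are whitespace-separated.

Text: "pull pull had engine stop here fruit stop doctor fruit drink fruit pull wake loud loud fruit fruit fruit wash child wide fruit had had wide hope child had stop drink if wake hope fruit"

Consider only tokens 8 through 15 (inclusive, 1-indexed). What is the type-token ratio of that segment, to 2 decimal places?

Segment tokens 8–15: stop, doctor, fruit, drink, fruit, pull, wake, loud
Segment N = 8, segment V = 7.
TTR = 7 / 8 = 0.88

0.88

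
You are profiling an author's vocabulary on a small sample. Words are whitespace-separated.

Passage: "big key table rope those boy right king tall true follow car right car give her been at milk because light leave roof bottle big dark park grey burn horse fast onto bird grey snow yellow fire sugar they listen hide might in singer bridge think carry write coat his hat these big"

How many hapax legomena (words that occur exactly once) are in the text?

44

Frequencies: big:3, right:2, car:2, grey:2, key:1, table:1, rope:1, those:1, boy:1, king:1, tall:1, true:1, follow:1, give:1, her:1, been:1, at:1, milk:1, because:1, light:1, … (28 more, each freq 1)
Hapax (freq=1): at, because, been, bird, bottle, boy, bridge, burn, carry, coat, dark, fast, fire, follow, give, hat, her, hide, his, horse, in, key, king, leave, light, listen, might, milk, onto, park, roof, rope, singer, snow, sugar, table, tall, these, they, think, those, true, write, yellow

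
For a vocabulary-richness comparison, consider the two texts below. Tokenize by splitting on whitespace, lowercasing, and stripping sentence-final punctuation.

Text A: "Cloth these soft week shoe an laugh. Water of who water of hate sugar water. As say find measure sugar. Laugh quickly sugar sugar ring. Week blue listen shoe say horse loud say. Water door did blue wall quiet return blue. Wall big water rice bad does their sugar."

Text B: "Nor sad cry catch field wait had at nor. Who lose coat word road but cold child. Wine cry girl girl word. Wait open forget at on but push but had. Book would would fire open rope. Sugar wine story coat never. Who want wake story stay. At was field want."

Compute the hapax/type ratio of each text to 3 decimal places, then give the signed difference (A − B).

A: hapax=23, V=32, ratio=0.719
B: hapax=17, V=33, ratio=0.515
Difference = 0.719 − 0.515 = 0.204

0.204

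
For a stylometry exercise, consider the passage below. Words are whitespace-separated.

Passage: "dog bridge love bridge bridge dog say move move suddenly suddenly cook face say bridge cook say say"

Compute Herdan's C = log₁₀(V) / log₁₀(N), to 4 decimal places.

N = 18, V = 8.
log₁₀(V) = 0.903090, log₁₀(N) = 1.255273
C = 0.903090 / 1.255273 = 0.7194

0.7194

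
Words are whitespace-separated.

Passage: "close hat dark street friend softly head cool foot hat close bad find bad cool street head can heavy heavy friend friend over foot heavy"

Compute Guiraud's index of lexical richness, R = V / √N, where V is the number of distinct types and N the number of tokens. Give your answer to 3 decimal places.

2.800

N = 25, V = 14.
√N = 5.000000
R = 14 / 5.000000 = 2.800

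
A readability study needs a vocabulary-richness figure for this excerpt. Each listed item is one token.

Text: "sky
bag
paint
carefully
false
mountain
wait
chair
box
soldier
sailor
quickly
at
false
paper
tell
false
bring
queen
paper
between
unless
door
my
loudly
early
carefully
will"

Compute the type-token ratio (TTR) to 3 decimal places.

N = 28 tokens, V = 24 types.
TTR = V / N = 24 / 28 = 0.857

0.857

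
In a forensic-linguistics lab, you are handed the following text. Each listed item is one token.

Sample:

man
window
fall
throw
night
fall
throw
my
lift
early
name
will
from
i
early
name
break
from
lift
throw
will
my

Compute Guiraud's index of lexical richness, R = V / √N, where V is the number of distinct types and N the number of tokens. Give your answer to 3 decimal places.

N = 22, V = 13.
√N = 4.690416
R = 13 / 4.690416 = 2.772

2.772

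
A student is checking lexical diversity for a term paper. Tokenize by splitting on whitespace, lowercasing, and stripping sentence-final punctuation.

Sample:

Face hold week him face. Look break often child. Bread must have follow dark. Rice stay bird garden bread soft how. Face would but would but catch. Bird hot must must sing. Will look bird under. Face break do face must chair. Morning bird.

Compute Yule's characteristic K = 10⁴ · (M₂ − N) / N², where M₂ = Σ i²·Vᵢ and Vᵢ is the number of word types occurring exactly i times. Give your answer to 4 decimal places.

278.9256

Frequencies: face:5, must:4, bird:4, look:2, break:2, bread:2, would:2, but:2, hold:1, week:1, him:1, often:1, child:1, have:1, follow:1, dark:1, rice:1, stay:1, garden:1, soft:1, … (9 more, each freq 1)
N = 44. Frequency spectrum: V_1=21, V_2=5, V_4=2, V_5=1
M₂ = 1²·21 + 2²·5 + 4²·2 + 5²·1 = 98
K = 10000 × (98 − 44) / 44² = 278.9256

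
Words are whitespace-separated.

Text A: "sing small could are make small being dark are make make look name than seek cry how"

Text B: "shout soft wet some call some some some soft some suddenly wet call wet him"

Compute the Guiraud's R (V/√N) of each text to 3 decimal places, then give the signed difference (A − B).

1.346

A: V=13, N=17, R=3.153
B: V=7, N=15, R=1.807
Difference = 3.153 − 1.807 = 1.346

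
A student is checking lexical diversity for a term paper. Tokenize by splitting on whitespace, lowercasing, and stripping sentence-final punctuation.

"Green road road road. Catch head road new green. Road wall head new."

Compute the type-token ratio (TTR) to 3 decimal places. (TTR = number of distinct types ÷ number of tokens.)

N = 13 tokens, V = 6 types.
TTR = V / N = 6 / 13 = 0.462

0.462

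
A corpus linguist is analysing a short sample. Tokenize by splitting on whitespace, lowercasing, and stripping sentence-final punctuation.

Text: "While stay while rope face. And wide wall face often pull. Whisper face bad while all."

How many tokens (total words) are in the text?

Tokens: while, stay, while, rope, face, and, wide, wall, face, often, pull, whisper, face, bad, while, all
N = 16

16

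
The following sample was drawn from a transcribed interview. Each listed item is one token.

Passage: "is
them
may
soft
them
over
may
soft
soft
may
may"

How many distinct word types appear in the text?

5

Distinct types: {is, may, over, soft, them}
V = 5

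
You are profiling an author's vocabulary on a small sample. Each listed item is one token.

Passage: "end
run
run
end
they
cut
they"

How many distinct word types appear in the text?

Distinct types: {cut, end, run, they}
V = 4

4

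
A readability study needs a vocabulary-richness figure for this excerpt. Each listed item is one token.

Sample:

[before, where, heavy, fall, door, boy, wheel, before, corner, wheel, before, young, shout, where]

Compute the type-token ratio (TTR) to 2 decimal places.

0.71

N = 14 tokens, V = 10 types.
TTR = V / N = 10 / 14 = 0.71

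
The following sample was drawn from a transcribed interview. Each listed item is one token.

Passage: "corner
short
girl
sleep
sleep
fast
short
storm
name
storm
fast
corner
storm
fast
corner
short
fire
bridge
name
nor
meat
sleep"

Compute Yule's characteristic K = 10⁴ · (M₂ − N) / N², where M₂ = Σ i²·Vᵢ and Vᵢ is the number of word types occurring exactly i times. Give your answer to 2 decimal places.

Frequencies: corner:3, short:3, sleep:3, fast:3, storm:3, name:2, girl:1, fire:1, bridge:1, nor:1, meat:1
N = 22. Frequency spectrum: V_1=5, V_2=1, V_3=5
M₂ = 1²·5 + 2²·1 + 3²·5 = 54
K = 10000 × (54 − 22) / 22² = 661.16

661.16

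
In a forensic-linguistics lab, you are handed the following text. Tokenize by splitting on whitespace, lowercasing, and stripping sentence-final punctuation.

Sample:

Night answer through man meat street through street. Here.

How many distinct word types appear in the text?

Distinct types: {answer, here, man, meat, night, street, through}
V = 7

7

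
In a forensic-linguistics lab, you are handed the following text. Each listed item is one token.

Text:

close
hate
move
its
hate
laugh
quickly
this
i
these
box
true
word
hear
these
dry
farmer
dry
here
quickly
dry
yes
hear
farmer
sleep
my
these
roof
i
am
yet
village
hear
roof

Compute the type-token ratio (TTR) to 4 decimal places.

N = 34 tokens, V = 23 types.
TTR = V / N = 23 / 34 = 0.6765

0.6765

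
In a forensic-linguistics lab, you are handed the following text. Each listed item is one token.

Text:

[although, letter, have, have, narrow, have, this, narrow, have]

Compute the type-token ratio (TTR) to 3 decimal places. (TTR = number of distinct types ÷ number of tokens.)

N = 9 tokens, V = 5 types.
TTR = V / N = 5 / 9 = 0.556

0.556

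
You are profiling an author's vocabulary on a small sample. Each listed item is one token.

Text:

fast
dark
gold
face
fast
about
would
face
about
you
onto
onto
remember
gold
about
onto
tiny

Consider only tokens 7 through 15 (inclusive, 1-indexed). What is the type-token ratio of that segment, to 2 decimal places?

0.78

Segment tokens 7–15: would, face, about, you, onto, onto, remember, gold, about
Segment N = 9, segment V = 7.
TTR = 7 / 9 = 0.78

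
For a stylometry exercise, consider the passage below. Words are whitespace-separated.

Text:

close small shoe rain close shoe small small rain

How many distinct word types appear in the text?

Distinct types: {close, rain, shoe, small}
V = 4

4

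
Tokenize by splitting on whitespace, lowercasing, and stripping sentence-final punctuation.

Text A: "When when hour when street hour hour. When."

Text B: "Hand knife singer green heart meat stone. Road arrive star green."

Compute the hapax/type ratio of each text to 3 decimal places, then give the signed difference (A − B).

A: hapax=1, V=3, ratio=0.333
B: hapax=9, V=10, ratio=0.900
Difference = 0.333 − 0.900 = -0.567

-0.567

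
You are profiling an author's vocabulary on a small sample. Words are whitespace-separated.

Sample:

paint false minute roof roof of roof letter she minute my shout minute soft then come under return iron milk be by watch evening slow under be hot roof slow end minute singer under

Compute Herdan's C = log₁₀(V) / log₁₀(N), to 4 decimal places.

0.9012

N = 34, V = 24.
log₁₀(V) = 1.380211, log₁₀(N) = 1.531479
C = 1.380211 / 1.531479 = 0.9012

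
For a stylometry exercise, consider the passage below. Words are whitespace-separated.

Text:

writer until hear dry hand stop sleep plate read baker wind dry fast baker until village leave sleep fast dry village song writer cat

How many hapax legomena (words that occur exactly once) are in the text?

9

Frequencies: dry:3, writer:2, until:2, sleep:2, baker:2, fast:2, village:2, hear:1, hand:1, stop:1, plate:1, read:1, wind:1, leave:1, song:1, cat:1
Hapax (freq=1): cat, hand, hear, leave, plate, read, song, stop, wind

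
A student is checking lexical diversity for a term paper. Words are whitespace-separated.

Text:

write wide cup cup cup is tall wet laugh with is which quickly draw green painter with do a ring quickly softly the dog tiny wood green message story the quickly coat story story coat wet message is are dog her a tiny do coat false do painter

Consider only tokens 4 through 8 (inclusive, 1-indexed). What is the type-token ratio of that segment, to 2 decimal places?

0.80

Segment tokens 4–8: cup, cup, is, tall, wet
Segment N = 5, segment V = 4.
TTR = 4 / 5 = 0.80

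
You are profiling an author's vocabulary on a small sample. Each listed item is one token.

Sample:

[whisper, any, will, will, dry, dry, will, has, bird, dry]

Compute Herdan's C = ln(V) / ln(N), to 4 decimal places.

0.7782

N = 10, V = 6.
ln(V) = 1.791759, ln(N) = 2.302585
C = 1.791759 / 2.302585 = 0.7782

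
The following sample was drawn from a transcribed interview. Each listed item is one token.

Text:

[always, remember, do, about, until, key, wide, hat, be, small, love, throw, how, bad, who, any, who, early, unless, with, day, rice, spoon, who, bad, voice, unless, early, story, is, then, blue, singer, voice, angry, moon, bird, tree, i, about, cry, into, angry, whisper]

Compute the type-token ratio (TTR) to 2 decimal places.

0.82

N = 44 tokens, V = 36 types.
TTR = V / N = 36 / 44 = 0.82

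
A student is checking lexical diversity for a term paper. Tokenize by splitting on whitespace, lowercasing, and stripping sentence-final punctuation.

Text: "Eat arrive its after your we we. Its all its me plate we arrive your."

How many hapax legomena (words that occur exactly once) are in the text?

Frequencies: its:3, we:3, arrive:2, your:2, eat:1, after:1, all:1, me:1, plate:1
Hapax (freq=1): after, all, eat, me, plate

5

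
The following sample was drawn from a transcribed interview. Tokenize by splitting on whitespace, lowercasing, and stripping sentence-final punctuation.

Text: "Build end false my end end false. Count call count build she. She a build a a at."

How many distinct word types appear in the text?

Distinct types: {a, at, build, call, count, end, false, my, she}
V = 9

9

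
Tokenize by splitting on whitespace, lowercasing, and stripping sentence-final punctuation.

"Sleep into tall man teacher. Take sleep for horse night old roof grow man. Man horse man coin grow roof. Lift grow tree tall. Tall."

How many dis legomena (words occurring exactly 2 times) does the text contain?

Frequencies: man:4, tall:3, grow:3, sleep:2, horse:2, roof:2, into:1, teacher:1, take:1, for:1, night:1, old:1, coin:1, lift:1, tree:1
Words with frequency 2: horse, roof, sleep

3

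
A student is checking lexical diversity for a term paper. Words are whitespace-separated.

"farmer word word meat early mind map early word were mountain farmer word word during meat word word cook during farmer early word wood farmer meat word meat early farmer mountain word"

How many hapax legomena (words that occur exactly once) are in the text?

Frequencies: word:10, farmer:5, meat:4, early:4, mountain:2, during:2, mind:1, map:1, were:1, cook:1, wood:1
Hapax (freq=1): cook, map, mind, were, wood

5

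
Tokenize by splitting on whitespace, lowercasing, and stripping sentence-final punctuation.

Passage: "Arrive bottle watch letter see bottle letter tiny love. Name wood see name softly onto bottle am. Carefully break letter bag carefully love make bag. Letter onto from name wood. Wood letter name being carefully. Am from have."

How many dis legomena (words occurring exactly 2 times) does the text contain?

Frequencies: letter:5, name:4, bottle:3, wood:3, carefully:3, see:2, love:2, onto:2, am:2, bag:2, from:2, arrive:1, watch:1, tiny:1, softly:1, break:1, make:1, being:1, have:1
Words with frequency 2: am, bag, from, love, onto, see

6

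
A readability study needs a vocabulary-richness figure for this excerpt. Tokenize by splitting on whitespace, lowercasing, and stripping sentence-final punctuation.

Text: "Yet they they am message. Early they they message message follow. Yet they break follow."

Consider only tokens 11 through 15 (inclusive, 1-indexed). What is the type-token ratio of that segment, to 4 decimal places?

0.8000

Segment tokens 11–15: follow, yet, they, break, follow
Segment N = 5, segment V = 4.
TTR = 4 / 5 = 0.8000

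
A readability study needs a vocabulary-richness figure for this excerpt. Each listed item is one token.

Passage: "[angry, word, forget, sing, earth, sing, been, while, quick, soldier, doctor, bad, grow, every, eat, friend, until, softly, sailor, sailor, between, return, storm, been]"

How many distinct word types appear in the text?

21

Distinct types: {angry, bad, been, between, doctor, earth, eat, every, forget, friend, grow, quick, return, sailor, sing, softly, soldier, storm, until, while, word}
V = 21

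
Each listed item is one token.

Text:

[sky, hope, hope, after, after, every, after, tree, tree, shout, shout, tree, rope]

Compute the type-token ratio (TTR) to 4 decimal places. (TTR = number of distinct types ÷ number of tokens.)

N = 13 tokens, V = 7 types.
TTR = V / N = 7 / 13 = 0.5385

0.5385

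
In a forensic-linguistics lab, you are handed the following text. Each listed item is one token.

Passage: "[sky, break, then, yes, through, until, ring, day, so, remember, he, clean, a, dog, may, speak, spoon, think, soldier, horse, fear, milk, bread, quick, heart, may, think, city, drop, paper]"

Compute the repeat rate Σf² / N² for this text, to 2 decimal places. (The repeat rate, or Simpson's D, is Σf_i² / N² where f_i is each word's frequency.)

Frequencies: may:2, think:2, sky:1, break:1, then:1, yes:1, through:1, until:1, ring:1, day:1, so:1, remember:1, he:1, clean:1, a:1, dog:1, speak:1, spoon:1, soldier:1, horse:1, … (8 more, each freq 1)
Σf² = 34; N² = 900
Repeat rate = 34 / 900 = 0.04

0.04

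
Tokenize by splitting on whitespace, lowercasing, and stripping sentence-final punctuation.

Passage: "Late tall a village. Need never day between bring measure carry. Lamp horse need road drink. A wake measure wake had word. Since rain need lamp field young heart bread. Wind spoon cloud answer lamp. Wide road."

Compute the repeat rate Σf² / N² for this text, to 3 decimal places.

0.042

Frequencies: need:3, lamp:3, a:2, measure:2, road:2, wake:2, late:1, tall:1, village:1, never:1, day:1, between:1, bring:1, carry:1, horse:1, drink:1, had:1, word:1, since:1, rain:1, … (9 more, each freq 1)
Σf² = 57; N² = 1369
Repeat rate = 57 / 1369 = 0.042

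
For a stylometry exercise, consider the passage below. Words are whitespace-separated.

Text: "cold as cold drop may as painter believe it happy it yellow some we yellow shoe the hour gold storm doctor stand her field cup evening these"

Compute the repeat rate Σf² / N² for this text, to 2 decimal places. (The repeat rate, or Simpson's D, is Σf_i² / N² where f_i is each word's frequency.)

Frequencies: cold:2, as:2, it:2, yellow:2, drop:1, may:1, painter:1, believe:1, happy:1, some:1, we:1, shoe:1, the:1, hour:1, gold:1, storm:1, doctor:1, stand:1, her:1, field:1, … (3 more, each freq 1)
Σf² = 35; N² = 729
Repeat rate = 35 / 729 = 0.05

0.05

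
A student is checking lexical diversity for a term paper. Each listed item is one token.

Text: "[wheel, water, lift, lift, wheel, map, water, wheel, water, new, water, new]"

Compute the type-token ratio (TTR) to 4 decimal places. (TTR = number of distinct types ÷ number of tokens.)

N = 12 tokens, V = 5 types.
TTR = V / N = 5 / 12 = 0.4167

0.4167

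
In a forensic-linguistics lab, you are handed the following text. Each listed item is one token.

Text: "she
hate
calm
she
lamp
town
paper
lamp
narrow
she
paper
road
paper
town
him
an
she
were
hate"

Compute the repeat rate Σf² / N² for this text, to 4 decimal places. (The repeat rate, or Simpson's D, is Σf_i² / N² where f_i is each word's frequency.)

Frequencies: she:4, paper:3, hate:2, lamp:2, town:2, calm:1, narrow:1, road:1, him:1, an:1, were:1
Σf² = 43; N² = 361
Repeat rate = 43 / 361 = 0.1191

0.1191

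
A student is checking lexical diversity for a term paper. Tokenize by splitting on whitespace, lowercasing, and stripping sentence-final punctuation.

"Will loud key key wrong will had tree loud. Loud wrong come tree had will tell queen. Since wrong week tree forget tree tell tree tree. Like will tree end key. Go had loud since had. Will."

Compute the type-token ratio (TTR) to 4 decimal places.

N = 37 tokens, V = 15 types.
TTR = V / N = 15 / 37 = 0.4054

0.4054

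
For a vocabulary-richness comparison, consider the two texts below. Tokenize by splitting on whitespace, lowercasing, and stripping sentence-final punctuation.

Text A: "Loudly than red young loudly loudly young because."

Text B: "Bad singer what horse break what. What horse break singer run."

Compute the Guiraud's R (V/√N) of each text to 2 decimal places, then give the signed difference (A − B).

A: V=5, N=8, R=1.77
B: V=6, N=11, R=1.81
Difference = 1.77 − 1.81 = -0.04

-0.04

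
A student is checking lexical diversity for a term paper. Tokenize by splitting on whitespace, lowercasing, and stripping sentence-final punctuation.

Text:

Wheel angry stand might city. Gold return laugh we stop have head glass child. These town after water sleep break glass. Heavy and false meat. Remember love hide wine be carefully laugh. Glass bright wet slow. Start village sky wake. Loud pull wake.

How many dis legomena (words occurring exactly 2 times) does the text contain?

Frequencies: glass:3, laugh:2, wake:2, wheel:1, angry:1, stand:1, might:1, city:1, gold:1, return:1, we:1, stop:1, have:1, head:1, child:1, these:1, town:1, after:1, water:1, sleep:1, … (19 more, each freq 1)
Words with frequency 2: laugh, wake

2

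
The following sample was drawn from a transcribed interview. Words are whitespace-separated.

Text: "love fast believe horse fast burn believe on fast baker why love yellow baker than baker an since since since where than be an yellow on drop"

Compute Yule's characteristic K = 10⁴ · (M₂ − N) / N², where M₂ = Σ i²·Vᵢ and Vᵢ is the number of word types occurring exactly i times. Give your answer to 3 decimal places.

411.523

Frequencies: fast:3, baker:3, since:3, love:2, believe:2, on:2, yellow:2, than:2, an:2, horse:1, burn:1, why:1, where:1, be:1, drop:1
N = 27. Frequency spectrum: V_1=6, V_2=6, V_3=3
M₂ = 1²·6 + 2²·6 + 3²·3 = 57
K = 10000 × (57 − 27) / 27² = 411.523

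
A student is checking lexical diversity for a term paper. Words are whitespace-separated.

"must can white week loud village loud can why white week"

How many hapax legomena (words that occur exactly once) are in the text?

Frequencies: can:2, white:2, week:2, loud:2, must:1, village:1, why:1
Hapax (freq=1): must, village, why

3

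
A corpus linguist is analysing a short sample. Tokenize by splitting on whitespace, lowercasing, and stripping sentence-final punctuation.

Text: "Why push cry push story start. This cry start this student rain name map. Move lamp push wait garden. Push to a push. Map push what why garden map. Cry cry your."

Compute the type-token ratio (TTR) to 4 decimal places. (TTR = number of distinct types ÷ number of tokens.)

0.5625

N = 32 tokens, V = 18 types.
TTR = V / N = 18 / 32 = 0.5625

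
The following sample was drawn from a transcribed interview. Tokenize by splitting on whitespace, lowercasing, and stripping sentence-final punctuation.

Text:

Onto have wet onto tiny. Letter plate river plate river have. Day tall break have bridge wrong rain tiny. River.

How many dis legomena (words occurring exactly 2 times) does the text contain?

Frequencies: have:3, river:3, onto:2, tiny:2, plate:2, wet:1, letter:1, day:1, tall:1, break:1, bridge:1, wrong:1, rain:1
Words with frequency 2: onto, plate, tiny

3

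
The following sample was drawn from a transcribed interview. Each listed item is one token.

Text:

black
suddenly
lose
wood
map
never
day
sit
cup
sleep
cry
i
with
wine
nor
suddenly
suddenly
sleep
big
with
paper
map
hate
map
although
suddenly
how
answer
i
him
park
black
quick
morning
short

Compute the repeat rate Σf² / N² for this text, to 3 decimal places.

0.050

Frequencies: suddenly:4, map:3, black:2, sleep:2, i:2, with:2, lose:1, wood:1, never:1, day:1, sit:1, cup:1, cry:1, wine:1, nor:1, big:1, paper:1, hate:1, although:1, how:1, … (6 more, each freq 1)
Σf² = 61; N² = 1225
Repeat rate = 61 / 1225 = 0.050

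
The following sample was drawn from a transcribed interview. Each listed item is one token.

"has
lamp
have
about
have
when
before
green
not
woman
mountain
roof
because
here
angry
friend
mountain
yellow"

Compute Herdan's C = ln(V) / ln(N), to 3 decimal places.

0.959

N = 18, V = 16.
ln(V) = 2.772589, ln(N) = 2.890372
C = 2.772589 / 2.890372 = 0.959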